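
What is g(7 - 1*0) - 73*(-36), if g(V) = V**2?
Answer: 2677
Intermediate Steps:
g(7 - 1*0) - 73*(-36) = (7 - 1*0)**2 - 73*(-36) = (7 + 0)**2 + 2628 = 7**2 + 2628 = 49 + 2628 = 2677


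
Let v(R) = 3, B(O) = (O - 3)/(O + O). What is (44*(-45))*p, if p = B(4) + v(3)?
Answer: -12375/2 ≈ -6187.5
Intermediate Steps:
B(O) = (-3 + O)/(2*O) (B(O) = (-3 + O)/((2*O)) = (-3 + O)*(1/(2*O)) = (-3 + O)/(2*O))
p = 25/8 (p = (½)*(-3 + 4)/4 + 3 = (½)*(¼)*1 + 3 = ⅛ + 3 = 25/8 ≈ 3.1250)
(44*(-45))*p = (44*(-45))*(25/8) = -1980*25/8 = -12375/2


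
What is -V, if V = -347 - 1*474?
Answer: 821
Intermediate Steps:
V = -821 (V = -347 - 474 = -821)
-V = -1*(-821) = 821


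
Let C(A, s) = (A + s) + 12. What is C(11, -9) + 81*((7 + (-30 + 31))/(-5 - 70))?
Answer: 134/25 ≈ 5.3600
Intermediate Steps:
C(A, s) = 12 + A + s
C(11, -9) + 81*((7 + (-30 + 31))/(-5 - 70)) = (12 + 11 - 9) + 81*((7 + (-30 + 31))/(-5 - 70)) = 14 + 81*((7 + 1)/(-75)) = 14 + 81*(8*(-1/75)) = 14 + 81*(-8/75) = 14 - 216/25 = 134/25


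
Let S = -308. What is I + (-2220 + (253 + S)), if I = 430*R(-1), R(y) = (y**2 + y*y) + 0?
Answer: -1415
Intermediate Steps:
R(y) = 2*y**2 (R(y) = (y**2 + y**2) + 0 = 2*y**2 + 0 = 2*y**2)
I = 860 (I = 430*(2*(-1)**2) = 430*(2*1) = 430*2 = 860)
I + (-2220 + (253 + S)) = 860 + (-2220 + (253 - 308)) = 860 + (-2220 - 55) = 860 - 2275 = -1415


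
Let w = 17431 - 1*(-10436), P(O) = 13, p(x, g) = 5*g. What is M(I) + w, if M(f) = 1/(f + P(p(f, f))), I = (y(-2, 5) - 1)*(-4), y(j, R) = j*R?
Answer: 1588420/57 ≈ 27867.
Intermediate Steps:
y(j, R) = R*j
I = 44 (I = (5*(-2) - 1)*(-4) = (-10 - 1)*(-4) = -11*(-4) = 44)
M(f) = 1/(13 + f) (M(f) = 1/(f + 13) = 1/(13 + f))
w = 27867 (w = 17431 + 10436 = 27867)
M(I) + w = 1/(13 + 44) + 27867 = 1/57 + 27867 = 1588420/57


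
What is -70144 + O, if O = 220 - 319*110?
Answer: -105014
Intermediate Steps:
O = -34870 (O = 220 - 35090 = -34870)
-70144 + O = -70144 - 34870 = -105014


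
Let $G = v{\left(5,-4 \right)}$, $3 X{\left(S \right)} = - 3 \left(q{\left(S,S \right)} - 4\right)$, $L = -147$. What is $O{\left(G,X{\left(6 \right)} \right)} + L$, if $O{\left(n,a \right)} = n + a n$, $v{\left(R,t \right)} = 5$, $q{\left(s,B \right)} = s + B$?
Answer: $-182$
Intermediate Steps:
$q{\left(s,B \right)} = B + s$
$X{\left(S \right)} = 4 - 2 S$ ($X{\left(S \right)} = \frac{\left(-3\right) \left(\left(S + S\right) - 4\right)}{3} = \frac{\left(-3\right) \left(2 S - 4\right)}{3} = \frac{\left(-3\right) \left(-4 + 2 S\right)}{3} = \frac{12 - 6 S}{3} = 4 - 2 S$)
$G = 5$
$O{\left(G,X{\left(6 \right)} \right)} + L = 5 \left(1 + \left(4 - 12\right)\right) - 147 = 5 \left(1 - 8\right) - 147 = 5 \left(-7\right) - 147 = -35 - 147 = -182$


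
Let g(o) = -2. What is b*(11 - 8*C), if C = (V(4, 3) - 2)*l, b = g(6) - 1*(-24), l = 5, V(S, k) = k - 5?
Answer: 3762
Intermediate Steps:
V(S, k) = -5 + k
b = 22 (b = -2 - 1*(-24) = -2 + 24 = 22)
C = -20 (C = ((-5 + 3) - 2)*5 = (-2 - 2)*5 = -4*5 = -20)
b*(11 - 8*C) = 22*(11 - 8*(-20)) = 22*(11 + 160) = 22*171 = 3762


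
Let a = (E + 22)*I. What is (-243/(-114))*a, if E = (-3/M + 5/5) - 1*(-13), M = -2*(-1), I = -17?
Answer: -95013/76 ≈ -1250.2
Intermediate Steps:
M = 2
E = 25/2 (E = (-3/2 + 5/5) - 1*(-13) = (-3*½ + 5*(⅕)) + 13 = (-3/2 + 1) + 13 = -½ + 13 = 25/2 ≈ 12.500)
a = -1173/2 (a = (25/2 + 22)*(-17) = (69/2)*(-17) = -1173/2 ≈ -586.50)
(-243/(-114))*a = -243/(-114)*(-1173/2) = -243*(-1/114)*(-1173/2) = (81/38)*(-1173/2) = -95013/76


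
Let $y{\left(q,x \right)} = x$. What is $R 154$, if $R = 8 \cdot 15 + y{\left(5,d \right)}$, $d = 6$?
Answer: $19404$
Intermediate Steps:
$R = 126$ ($R = 8 \cdot 15 + 6 = 120 + 6 = 126$)
$R 154 = 126 \cdot 154 = 19404$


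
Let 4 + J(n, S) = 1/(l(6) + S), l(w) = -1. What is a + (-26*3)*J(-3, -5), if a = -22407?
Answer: -22082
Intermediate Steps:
J(n, S) = -4 + 1/(-1 + S)
a + (-26*3)*J(-3, -5) = -22407 + (-26*3)*((5 - 4*(-5))/(-1 - 5)) = -22407 - 78*(5 + 20)/(-6) = -22407 - (-13)*25 = -22407 - 78*(-25/6) = -22407 + 325 = -22082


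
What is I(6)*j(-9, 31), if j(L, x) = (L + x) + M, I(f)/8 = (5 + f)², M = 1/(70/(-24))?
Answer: 733744/35 ≈ 20964.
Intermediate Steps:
M = -12/35 (M = 1/(70*(-1/24)) = 1/(-35/12) = -12/35 ≈ -0.34286)
I(f) = 8*(5 + f)²
j(L, x) = -12/35 + L + x (j(L, x) = (L + x) - 12/35 = -12/35 + L + x)
I(6)*j(-9, 31) = (8*(5 + 6)²)*(-12/35 - 9 + 31) = (8*11²)*(758/35) = (8*121)*(758/35) = 968*(758/35) = 733744/35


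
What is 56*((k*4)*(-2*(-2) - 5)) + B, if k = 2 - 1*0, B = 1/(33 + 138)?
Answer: -76607/171 ≈ -447.99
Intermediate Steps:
B = 1/171 ≈ 0.0058480
k = 2 (k = 2 + 0 = 2)
56*((k*4)*(-2*(-2) - 5)) + B = 56*((2*4)*(-2*(-2) - 5)) + 1/171 = 56*(8*(4 - 5)) + 1/171 = 56*(8*(-1)) + 1/171 = 56*(-8) + 1/171 = -448 + 1/171 = -76607/171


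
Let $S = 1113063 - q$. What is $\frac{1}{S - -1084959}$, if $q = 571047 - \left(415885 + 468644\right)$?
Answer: $\frac{1}{2511504} \approx 3.9817 \cdot 10^{-7}$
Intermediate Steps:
$q = -313482$ ($q = 571047 - 884529 = -313482$)
$S = 1426545$ ($S = 1113063 - -313482 = 1113063 + 313482 = 1426545$)
$\frac{1}{S - -1084959} = \frac{1}{1426545 - -1084959} = \frac{1}{1426545 + 1084959} = \frac{1}{2511504}$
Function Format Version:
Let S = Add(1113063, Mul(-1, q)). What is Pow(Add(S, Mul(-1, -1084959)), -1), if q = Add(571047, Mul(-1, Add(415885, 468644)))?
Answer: Rational(1, 2511504) ≈ 3.9817e-7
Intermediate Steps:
q = -313482 (q = Add(571047, Mul(-1, 884529)) = Add(571047, -884529) = -313482)
S = 1426545 (S = Add(1113063, Mul(-1, -313482)) = Add(1113063, 313482) = 1426545)
Pow(Add(S, Mul(-1, -1084959)), -1) = Pow(Add(1426545, Mul(-1, -1084959)), -1) = Pow(Add(1426545, 1084959), -1) = Pow(2511504, -1) = Rational(1, 2511504)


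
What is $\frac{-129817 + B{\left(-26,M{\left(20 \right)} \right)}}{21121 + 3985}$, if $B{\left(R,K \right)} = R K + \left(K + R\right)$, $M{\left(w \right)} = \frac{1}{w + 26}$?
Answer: $- \frac{5972803}{1154876} \approx -5.1718$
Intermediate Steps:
$M{\left(w \right)} = \frac{1}{26 + w}$
$B{\left(R,K \right)} = K + R + K R$ ($B{\left(R,K \right)} = K R + \left(K + R\right) = K + R + K R$)
$\frac{-129817 + B{\left(-26,M{\left(20 \right)} \right)}}{21121 + 3985} = \frac{-129817 + \left(\frac{1}{26 + 20} - 26 + \frac{1}{26 + 20} \left(-26\right)\right)}{21121 + 3985} = \frac{-129817 + \left(\frac{1}{46} - 26 + \frac{1}{46} \left(-26\right)\right)}{25106} = \left(-129817 + \left(\frac{1}{46} - 26 + \frac{1}{46} \left(-26\right)\right)\right) \frac{1}{25106} = \left(-129817 - \frac{1221}{46}\right) \frac{1}{25106} = \left(- \frac{5972803}{46}\right) \frac{1}{25106} = - \frac{5972803}{1154876}$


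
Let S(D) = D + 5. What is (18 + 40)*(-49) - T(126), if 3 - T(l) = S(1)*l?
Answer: -2089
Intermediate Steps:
S(D) = 5 + D
T(l) = 3 - 6*l (T(l) = 3 - (5 + 1)*l = 3 - 6*l)
(18 + 40)*(-49) - T(126) = (18 + 40)*(-49) - (3 - 6*126) = 58*(-49) - (3 - 756) = -2842 - 1*(-753) = -2842 + 753 = -2089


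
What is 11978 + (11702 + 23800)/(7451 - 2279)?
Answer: 10330953/862 ≈ 11985.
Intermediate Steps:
11978 + (11702 + 23800)/(7451 - 2279) = 11978 + 35502/5172 = 11978 + 35502*(1/5172) = 11978 + 5917/862 = 10330953/862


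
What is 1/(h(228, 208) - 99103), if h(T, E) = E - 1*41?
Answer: -1/98936 ≈ -1.0108e-5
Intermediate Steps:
h(T, E) = -41 + E (h(T, E) = E - 41 = -41 + E)
1/(h(228, 208) - 99103) = 1/((-41 + 208) - 99103) = 1/(167 - 99103) = 1/(-98936) = -1/98936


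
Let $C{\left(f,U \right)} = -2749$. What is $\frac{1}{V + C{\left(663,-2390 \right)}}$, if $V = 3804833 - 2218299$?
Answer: $\frac{1}{1583785} \approx 6.314 \cdot 10^{-7}$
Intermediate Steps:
$V = 1586534$ ($V = 3804833 - 2218299 = 1586534$)
$\frac{1}{V + C{\left(663,-2390 \right)}} = \frac{1}{1586534 - 2749} = \frac{1}{1583785}$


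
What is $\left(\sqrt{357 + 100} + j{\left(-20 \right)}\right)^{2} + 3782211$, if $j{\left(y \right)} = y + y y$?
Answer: $3927068 + 760 \sqrt{457} \approx 3.9433 \cdot 10^{6}$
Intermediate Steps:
$j{\left(y \right)} = y + y^{2}$
$\left(\sqrt{357 + 100} + j{\left(-20 \right)}\right)^{2} + 3782211 = \left(\sqrt{357 + 100} - 20 \left(1 - 20\right)\right)^{2} + 3782211 = \left(\sqrt{457} - -380\right)^{2} + 3782211 = \left(\sqrt{457} + 380\right)^{2} + 3782211 = \left(380 + \sqrt{457}\right)^{2} + 3782211 = 3782211 + \left(380 + \sqrt{457}\right)^{2}$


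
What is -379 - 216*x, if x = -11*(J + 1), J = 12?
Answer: 30509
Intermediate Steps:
x = -143 (x = -11*(12 + 1) = -11*13 = -143)
-379 - 216*x = -379 - 216*(-143) = -379 + 30888 = 30509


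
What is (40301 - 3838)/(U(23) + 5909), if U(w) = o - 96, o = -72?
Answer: 36463/5741 ≈ 6.3513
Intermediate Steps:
U(w) = -168 (U(w) = -72 - 96 = -168)
(40301 - 3838)/(U(23) + 5909) = (40301 - 3838)/(-168 + 5909) = 36463/5741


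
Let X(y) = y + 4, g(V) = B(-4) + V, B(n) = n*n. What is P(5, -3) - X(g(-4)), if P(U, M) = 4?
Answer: -12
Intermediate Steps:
B(n) = n**2
g(V) = 16 + V (g(V) = (-4)**2 + V = 16 + V)
X(y) = 4 + y
P(5, -3) - X(g(-4)) = 4 - (4 + (16 - 4)) = 4 - (4 + 12) = 4 - 1*16 = 4 - 16 = -12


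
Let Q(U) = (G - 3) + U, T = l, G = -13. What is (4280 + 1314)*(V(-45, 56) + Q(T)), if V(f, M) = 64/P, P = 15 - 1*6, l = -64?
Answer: -3669664/9 ≈ -4.0774e+5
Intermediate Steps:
P = 9 (P = 15 - 6 = 9)
V(f, M) = 64/9
T = -64
Q(U) = -16 + U (Q(U) = (-13 - 3) + U = -16 + U)
(4280 + 1314)*(V(-45, 56) + Q(T)) = (4280 + 1314)*(64/9 + (-16 - 64)) = 5594*(64/9 - 80) = 5594*(-656/9) = -3669664/9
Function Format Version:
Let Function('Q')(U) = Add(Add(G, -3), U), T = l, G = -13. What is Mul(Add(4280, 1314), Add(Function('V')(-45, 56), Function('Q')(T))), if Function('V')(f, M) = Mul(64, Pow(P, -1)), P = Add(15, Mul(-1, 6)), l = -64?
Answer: Rational(-3669664, 9) ≈ -4.0774e+5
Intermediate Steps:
P = 9 (P = Add(15, -6) = 9)
Function('V')(f, M) = Rational(64, 9) (Function('V')(f, M) = Mul(64, Pow(9, -1)) = Mul(64, Rational(1, 9)) = Rational(64, 9))
T = -64
Function('Q')(U) = Add(-16, U) (Function('Q')(U) = Add(Add(-13, -3), U) = Add(-16, U))
Mul(Add(4280, 1314), Add(Function('V')(-45, 56), Function('Q')(T))) = Mul(Add(4280, 1314), Add(Rational(64, 9), Add(-16, -64))) = Mul(5594, Add(Rational(64, 9), -80)) = Mul(5594, Rational(-656, 9)) = Rational(-3669664, 9)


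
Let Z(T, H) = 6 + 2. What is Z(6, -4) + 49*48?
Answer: 2360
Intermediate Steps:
Z(T, H) = 8
Z(6, -4) + 49*48 = 8 + 49*48 = 8 + 2352 = 2360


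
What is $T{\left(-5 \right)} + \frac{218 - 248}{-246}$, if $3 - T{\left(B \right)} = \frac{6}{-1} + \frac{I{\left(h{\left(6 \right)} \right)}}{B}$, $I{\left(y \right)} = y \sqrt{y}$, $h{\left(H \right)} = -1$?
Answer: $\frac{374}{41} - \frac{i}{5} \approx 9.1219 - 0.2 i$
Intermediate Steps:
$I{\left(y \right)} = y^{\frac{3}{2}}$
$T{\left(B \right)} = 9 + \frac{i}{B}$ ($T{\left(B \right)} = 3 - \left(\frac{6}{-1} + \frac{\left(-1\right)^{\frac{3}{2}}}{B}\right) = 3 - \left(6 \left(-1\right) + \frac{\left(-1\right) i}{B}\right) = 3 - \left(-6 - \frac{i}{B}\right) = 3 + \left(6 + \frac{i}{B}\right) = 9 + \frac{i}{B}$)
$T{\left(-5 \right)} + \frac{218 - 248}{-246} = \left(9 + \frac{i}{-5}\right) + \frac{218 - 248}{-246} = \left(9 + i \left(- \frac{1}{5}\right)\right) - - \frac{5}{41} = \left(9 - \frac{i}{5}\right) + \frac{5}{41} = \frac{374}{41} - \frac{i}{5}$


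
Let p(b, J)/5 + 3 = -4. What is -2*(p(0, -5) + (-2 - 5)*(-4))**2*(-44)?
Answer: 4312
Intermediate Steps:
p(b, J) = -35 (p(b, J) = -15 + 5*(-4) = -15 - 20 = -35)
-2*(p(0, -5) + (-2 - 5)*(-4))**2*(-44) = -2*(-35 + (-2 - 5)*(-4))**2*(-44) = -2*(-35 - 7*(-4))**2*(-44) = -2*(-35 + 28)**2*(-44) = -2*(-7)**2*(-44) = -2*49*(-44) = -98*(-44) = 4312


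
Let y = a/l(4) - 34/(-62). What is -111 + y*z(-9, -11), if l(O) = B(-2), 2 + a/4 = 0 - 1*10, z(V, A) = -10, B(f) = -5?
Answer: -6587/31 ≈ -212.48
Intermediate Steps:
a = -48 (a = -8 + 4*(0 - 1*10) = -8 + 4*(0 - 10) = -8 + 4*(-10) = -8 - 40 = -48)
l(O) = -5
y = 1573/155 (y = -48/(-5) - 34/(-62) = -48*(-⅕) - 34*(-1/62) = 48/5 + 17/31 = 1573/155 ≈ 10.148)
-111 + y*z(-9, -11) = -111 + (1573/155)*(-10) = -111 - 3146/31 = -6587/31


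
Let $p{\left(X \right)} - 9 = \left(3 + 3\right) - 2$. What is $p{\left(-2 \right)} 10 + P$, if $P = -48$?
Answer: $82$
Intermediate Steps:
$p{\left(X \right)} = 13$ ($p{\left(X \right)} = 9 + \left(\left(3 + 3\right) - 2\right) = 9 + \left(6 - 2\right) = 9 + 4 = 13$)
$p{\left(-2 \right)} 10 + P = 13 \cdot 10 - 48 = 130 - 48 = 82$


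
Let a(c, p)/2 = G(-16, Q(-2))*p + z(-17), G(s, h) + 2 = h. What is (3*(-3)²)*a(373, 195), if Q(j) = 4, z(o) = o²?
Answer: 36666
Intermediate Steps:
G(s, h) = -2 + h
a(c, p) = 578 + 4*p (a(c, p) = 2*((-2 + 4)*p + (-17)²) = 2*(2*p + 289) = 2*(289 + 2*p) = 578 + 4*p)
(3*(-3)²)*a(373, 195) = (3*(-3)²)*(578 + 4*195) = (3*9)*(578 + 780) = 27*1358 = 36666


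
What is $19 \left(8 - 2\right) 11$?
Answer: $1254$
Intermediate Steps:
$19 \left(8 - 2\right) 11 = 19 \cdot 6 \cdot 11 = 114 \cdot 11 = 1254$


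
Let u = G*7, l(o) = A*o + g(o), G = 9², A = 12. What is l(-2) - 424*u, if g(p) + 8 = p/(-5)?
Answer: -1202198/5 ≈ -2.4044e+5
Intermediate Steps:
g(p) = -8 - p/5 (g(p) = -8 + p/(-5) = -8 + p*(-⅕) = -8 - p/5)
G = 81
l(o) = -8 + 59*o/5 (l(o) = 12*o + (-8 - o/5) = -8 + 59*o/5)
u = 567 (u = 81*7 = 567)
l(-2) - 424*u = (-8 + (59/5)*(-2)) - 424*567 = (-8 - 118/5) - 240408 = -158/5 - 240408 = -1202198/5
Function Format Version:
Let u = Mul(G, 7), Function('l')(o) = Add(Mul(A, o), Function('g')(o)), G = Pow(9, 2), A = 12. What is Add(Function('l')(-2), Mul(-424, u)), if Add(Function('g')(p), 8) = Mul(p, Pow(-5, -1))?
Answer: Rational(-1202198, 5) ≈ -2.4044e+5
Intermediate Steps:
Function('g')(p) = Add(-8, Mul(Rational(-1, 5), p)) (Function('g')(p) = Add(-8, Mul(p, Pow(-5, -1))) = Add(-8, Mul(p, Rational(-1, 5))) = Add(-8, Mul(Rational(-1, 5), p)))
G = 81
Function('l')(o) = Add(-8, Mul(Rational(59, 5), o)) (Function('l')(o) = Add(Mul(12, o), Add(-8, Mul(Rational(-1, 5), o))) = Add(-8, Mul(Rational(59, 5), o)))
u = 567 (u = Mul(81, 7) = 567)
Add(Function('l')(-2), Mul(-424, u)) = Add(Add(-8, Mul(Rational(59, 5), -2)), Mul(-424, 567)) = Add(Add(-8, Rational(-118, 5)), -240408) = Add(Rational(-158, 5), -240408) = Rational(-1202198, 5)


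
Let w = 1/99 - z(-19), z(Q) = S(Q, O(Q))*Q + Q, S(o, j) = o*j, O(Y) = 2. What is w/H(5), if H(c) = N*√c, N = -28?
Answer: 17399*√5/3465 ≈ 11.228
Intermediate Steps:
S(o, j) = j*o
z(Q) = Q + 2*Q² (z(Q) = (2*Q)*Q + Q = 2*Q² + Q = Q + 2*Q²)
w = -69596/99 (w = 1/99 - (-19)*(1 + 2*(-19)) = 1/99 - (-19)*(1 - 38) = 1/99 - (-19)*(-37) = 1/99 - 1*703 = 1/99 - 703 = -69596/99 ≈ -702.99)
H(c) = -28*√c
w/H(5) = -69596*(-√5/140)/99 = -(-17399)*√5/3465 = 17399*√5/3465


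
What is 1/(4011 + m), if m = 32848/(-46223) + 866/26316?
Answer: 35776602/143475703597 ≈ 0.00024936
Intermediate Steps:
m = -24247025/35776602 (m = 32848*(-1/46223) + 866*(1/26316) = -32848/46223 + 433/13158 = -24247025/35776602 ≈ -0.67773)
1/(4011 + m) = 1/(4011 - 24247025/35776602) = 1/(143475703597/35776602) = 35776602/143475703597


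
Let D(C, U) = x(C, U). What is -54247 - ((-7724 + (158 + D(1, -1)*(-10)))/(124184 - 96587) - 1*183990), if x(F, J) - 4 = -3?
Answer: 3580525147/27597 ≈ 1.2974e+5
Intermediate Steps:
x(F, J) = 1 (x(F, J) = 4 - 3 = 1)
D(C, U) = 1
-54247 - ((-7724 + (158 + D(1, -1)*(-10)))/(124184 - 96587) - 1*183990) = -54247 - ((-7724 + (158 + 1*(-10)))/(124184 - 96587) - 1*183990) = -54247 - ((-7724 + (158 - 10))/27597 - 183990) = -54247 - ((-7724 + 148)*(1/27597) - 183990) = -54247 - (-7576*1/27597 - 183990) = -54247 - (-7576/27597 - 183990) = -54247 - 1*(-5077579606/27597) = -54247 + 5077579606/27597 = 3580525147/27597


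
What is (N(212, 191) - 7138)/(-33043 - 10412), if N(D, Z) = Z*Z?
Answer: -9781/14485 ≈ -0.67525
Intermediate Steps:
N(D, Z) = Z²
(N(212, 191) - 7138)/(-33043 - 10412) = (191² - 7138)/(-33043 - 10412) = (36481 - 7138)/(-43455) = 29343*(-1/43455) = -9781/14485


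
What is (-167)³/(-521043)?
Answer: 4657463/521043 ≈ 8.9387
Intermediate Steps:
(-167)³/(-521043) = -4657463*(-1/521043) = 4657463/521043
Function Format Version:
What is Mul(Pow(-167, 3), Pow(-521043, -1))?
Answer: Rational(4657463, 521043) ≈ 8.9387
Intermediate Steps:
Mul(Pow(-167, 3), Pow(-521043, -1)) = Mul(-4657463, Rational(-1, 521043)) = Rational(4657463, 521043)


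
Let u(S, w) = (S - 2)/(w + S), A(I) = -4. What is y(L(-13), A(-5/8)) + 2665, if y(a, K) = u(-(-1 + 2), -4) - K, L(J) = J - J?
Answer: 13348/5 ≈ 2669.6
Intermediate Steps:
L(J) = 0
u(S, w) = (-2 + S)/(S + w)
y(a, K) = ⅗ - K (y(a, K) = (-2 - (-1 + 2))/(-(-1 + 2) - 4) - K = (-2 - 1*1)/(-1*1 - 4) - K = (-2 - 1)/(-1 - 4) - K = -3/(-5) - K = -⅕*(-3) - K = ⅗ - K)
y(L(-13), A(-5/8)) + 2665 = (⅗ - 1*(-4)) + 2665 = (⅗ + 4) + 2665 = 23/5 + 2665 = 13348/5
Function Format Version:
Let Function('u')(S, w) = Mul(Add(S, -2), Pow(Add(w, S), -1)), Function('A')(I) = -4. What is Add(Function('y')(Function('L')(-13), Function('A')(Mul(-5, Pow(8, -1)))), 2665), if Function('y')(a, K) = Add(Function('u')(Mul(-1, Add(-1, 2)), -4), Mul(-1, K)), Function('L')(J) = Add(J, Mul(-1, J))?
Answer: Rational(13348, 5) ≈ 2669.6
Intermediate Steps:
Function('L')(J) = 0
Function('u')(S, w) = Mul(Pow(Add(S, w), -1), Add(-2, S)) (Function('u')(S, w) = Mul(Add(-2, S), Pow(Add(S, w), -1)) = Mul(Pow(Add(S, w), -1), Add(-2, S)))
Function('y')(a, K) = Add(Rational(3, 5), Mul(-1, K)) (Function('y')(a, K) = Add(Mul(Pow(Add(Mul(-1, Add(-1, 2)), -4), -1), Add(-2, Mul(-1, Add(-1, 2)))), Mul(-1, K)) = Add(Mul(Pow(Add(Mul(-1, 1), -4), -1), Add(-2, Mul(-1, 1))), Mul(-1, K)) = Add(Mul(Pow(Add(-1, -4), -1), Add(-2, -1)), Mul(-1, K)) = Add(Mul(Pow(-5, -1), -3), Mul(-1, K)) = Add(Mul(Rational(-1, 5), -3), Mul(-1, K)) = Add(Rational(3, 5), Mul(-1, K)))
Add(Function('y')(Function('L')(-13), Function('A')(Mul(-5, Pow(8, -1)))), 2665) = Add(Add(Rational(3, 5), Mul(-1, -4)), 2665) = Add(Add(Rational(3, 5), 4), 2665) = Add(Rational(23, 5), 2665) = Rational(13348, 5)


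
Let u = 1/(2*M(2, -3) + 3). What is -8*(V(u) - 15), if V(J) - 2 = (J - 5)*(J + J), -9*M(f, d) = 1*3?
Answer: 6632/49 ≈ 135.35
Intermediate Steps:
M(f, d) = -1/3 (M(f, d) = -3/9 = -1/9*3 = -1/3)
u = 3/7 (u = 1/(2*(-1/3) + 3) = 1/(-2/3 + 3) = 1/(7/3) = 3/7 ≈ 0.42857)
V(J) = 2 + 2*J*(-5 + J) (V(J) = 2 + (J - 5)*(J + J) = 2 + (-5 + J)*(2*J) = 2 + 2*J*(-5 + J))
-8*(V(u) - 15) = -8*((2 - 10*3/7 + 2*(3/7)**2) - 15) = -8*((2 - 30/7 + 2*(9/49)) - 15) = -8*((2 - 30/7 + 18/49) - 15) = -8*(-94/49 - 15) = -8*(-829/49) = 6632/49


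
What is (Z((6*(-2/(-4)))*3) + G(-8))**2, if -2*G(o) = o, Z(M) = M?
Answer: 169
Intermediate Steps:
G(o) = -o/2
(Z((6*(-2/(-4)))*3) + G(-8))**2 = ((6*(-2/(-4)))*3 - 1/2*(-8))**2 = ((6*(-2*(-1/4)))*3 + 4)**2 = ((6*(1/2))*3 + 4)**2 = (3*3 + 4)**2 = (9 + 4)**2 = 13**2 = 169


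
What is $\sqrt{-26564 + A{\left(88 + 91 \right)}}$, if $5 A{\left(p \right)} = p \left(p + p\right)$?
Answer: $\frac{i \sqrt{343690}}{5} \approx 117.25 i$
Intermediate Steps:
$A{\left(p \right)} = \frac{2 p^{2}}{5}$ ($A{\left(p \right)} = \frac{p \left(p + p\right)}{5} = \frac{p 2 p}{5} = \frac{2 p^{2}}{5}$)
$\sqrt{-26564 + A{\left(88 + 91 \right)}} = \sqrt{-26564 + \frac{2 \left(88 + 91\right)^{2}}{5}} = \sqrt{-26564 + \frac{2 \cdot 179^{2}}{5}} = \sqrt{-26564 + \frac{2}{5} \cdot 32041} = \sqrt{-26564 + \frac{64082}{5}} = \sqrt{- \frac{68738}{5}} = \frac{i \sqrt{343690}}{5}$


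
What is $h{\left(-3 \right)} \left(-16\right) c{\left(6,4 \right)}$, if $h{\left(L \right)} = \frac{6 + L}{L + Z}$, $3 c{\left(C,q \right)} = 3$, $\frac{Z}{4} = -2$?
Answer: $\frac{48}{11} \approx 4.3636$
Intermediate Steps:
$Z = -8$ ($Z = 4 \left(-2\right) = -8$)
$c{\left(C,q \right)} = 1$ ($c{\left(C,q \right)} = \frac{1}{3} \cdot 3 = 1$)
$h{\left(L \right)} = \frac{6 + L}{-8 + L}$ ($h{\left(L \right)} = \frac{6 + L}{L - 8} = \frac{6 + L}{-8 + L}$)
$h{\left(-3 \right)} \left(-16\right) c{\left(6,4 \right)} = \frac{6 - 3}{-8 - 3} \left(-16\right) 1 = \frac{1}{-11} \cdot 3 \left(-16\right) 1 = \left(- \frac{1}{11}\right) 3 \left(-16\right) 1 = \left(- \frac{3}{11}\right) \left(-16\right) 1 = \frac{48}{11} \cdot 1 = \frac{48}{11}$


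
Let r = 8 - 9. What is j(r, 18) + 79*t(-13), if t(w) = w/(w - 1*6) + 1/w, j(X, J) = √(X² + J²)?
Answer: 11850/247 + 5*√13 ≈ 66.003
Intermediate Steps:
r = -1
j(X, J) = √(J² + X²)
t(w) = 1/w + w/(-6 + w) (t(w) = w/(w - 6) + 1/w = w/(-6 + w) + 1/w = 1/w + w/(-6 + w))
j(r, 18) + 79*t(-13) = √(18² + (-1)²) + 79*((-6 - 13 + (-13)²)/((-13)*(-6 - 13))) = √(324 + 1) + 79*(-1/13*(-6 - 13 + 169)/(-19)) = √325 + 79*(-1/13*(-1/19)*150) = 5*√13 + 79*(150/247) = 5*√13 + 11850/247 = 11850/247 + 5*√13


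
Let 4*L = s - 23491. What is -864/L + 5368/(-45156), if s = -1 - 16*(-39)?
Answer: 2081482/64539213 ≈ 0.032251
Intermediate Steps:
s = 623 (s = -1 + 624 = 623)
L = -5717 (L = (623 - 23491)/4 = (¼)*(-22868) = -5717)
-864/L + 5368/(-45156) = -864/(-5717) + 5368/(-45156) = -864*(-1/5717) + 5368*(-1/45156) = 864/5717 - 1342/11289 = 2081482/64539213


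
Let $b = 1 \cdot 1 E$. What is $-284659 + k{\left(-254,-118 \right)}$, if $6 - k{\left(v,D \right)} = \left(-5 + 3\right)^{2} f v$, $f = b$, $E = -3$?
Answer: $-287701$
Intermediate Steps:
$b = -3$ ($b = 1 \cdot 1 \left(-3\right) = 1 \left(-3\right) = -3$)
$f = -3$
$k{\left(v,D \right)} = 6 + 12 v$ ($k{\left(v,D \right)} = 6 - \left(-5 + 3\right)^{2} \left(-3\right) v = 6 - \left(-2\right)^{2} \left(-3\right) v = 6 - 4 \left(-3\right) v = 6 - - 12 v = 6 + 12 v$)
$-284659 + k{\left(-254,-118 \right)} = -284659 + \left(6 + 12 \left(-254\right)\right) = -284659 + \left(6 - 3048\right) = -284659 - 3042 = -287701$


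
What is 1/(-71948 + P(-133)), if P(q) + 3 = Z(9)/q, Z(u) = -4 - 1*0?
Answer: -133/9569479 ≈ -1.3898e-5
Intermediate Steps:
Z(u) = -4 (Z(u) = -4 + 0 = -4)
P(q) = -3 - 4/q
1/(-71948 + P(-133)) = 1/(-71948 + (-3 - 4/(-133))) = 1/(-71948 + (-3 - 4*(-1/133))) = 1/(-71948 + (-3 + 4/133)) = 1/(-71948 - 395/133) = 1/(-9569479/133) = -133/9569479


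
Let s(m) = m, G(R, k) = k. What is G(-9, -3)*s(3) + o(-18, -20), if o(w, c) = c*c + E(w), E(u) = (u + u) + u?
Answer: 337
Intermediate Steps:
E(u) = 3*u (E(u) = 2*u + u = 3*u)
o(w, c) = c² + 3*w (o(w, c) = c*c + 3*w = c² + 3*w)
G(-9, -3)*s(3) + o(-18, -20) = -3*3 + ((-20)² + 3*(-18)) = -9 + (400 - 54) = -9 + 346 = 337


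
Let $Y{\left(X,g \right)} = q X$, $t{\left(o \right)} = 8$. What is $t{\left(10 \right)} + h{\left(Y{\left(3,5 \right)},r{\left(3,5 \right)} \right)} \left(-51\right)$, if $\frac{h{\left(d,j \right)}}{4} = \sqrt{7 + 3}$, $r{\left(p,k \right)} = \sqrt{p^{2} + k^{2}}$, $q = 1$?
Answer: $8 - 204 \sqrt{10} \approx -637.1$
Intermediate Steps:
$r{\left(p,k \right)} = \sqrt{k^{2} + p^{2}}$
$Y{\left(X,g \right)} = X$ ($Y{\left(X,g \right)} = 1 X = X$)
$h{\left(d,j \right)} = 4 \sqrt{10}$ ($h{\left(d,j \right)} = 4 \sqrt{7 + 3} = 4 \sqrt{10}$)
$t{\left(10 \right)} + h{\left(Y{\left(3,5 \right)},r{\left(3,5 \right)} \right)} \left(-51\right) = 8 + 4 \sqrt{10} \left(-51\right) = 8 - 204 \sqrt{10}$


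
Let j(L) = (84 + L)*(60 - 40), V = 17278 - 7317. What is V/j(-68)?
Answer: 9961/320 ≈ 31.128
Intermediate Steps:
V = 9961
j(L) = 1680 + 20*L (j(L) = (84 + L)*20 = 1680 + 20*L)
V/j(-68) = 9961/(1680 + 20*(-68)) = 9961/(1680 - 1360) = 9961/320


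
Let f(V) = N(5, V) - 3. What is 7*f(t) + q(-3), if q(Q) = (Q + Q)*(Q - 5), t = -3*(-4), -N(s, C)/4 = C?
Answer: -309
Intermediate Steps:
N(s, C) = -4*C
t = 12
q(Q) = 2*Q*(-5 + Q) (q(Q) = (2*Q)*(-5 + Q) = 2*Q*(-5 + Q))
f(V) = -3 - 4*V (f(V) = -4*V - 3 = -3 - 4*V)
7*f(t) + q(-3) = 7*(-3 - 4*12) + 2*(-3)*(-5 - 3) = 7*(-3 - 48) + 2*(-3)*(-8) = 7*(-51) + 48 = -357 + 48 = -309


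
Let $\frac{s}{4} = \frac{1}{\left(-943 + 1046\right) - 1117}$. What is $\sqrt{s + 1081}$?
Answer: $\frac{7 \sqrt{33555}}{39} \approx 32.878$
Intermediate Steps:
$s = - \frac{2}{507}$ ($s = \frac{4}{\left(-943 + 1046\right) - 1117} = \frac{4}{103 - 1117} = \frac{4}{-1014} = 4 \left(- \frac{1}{1014}\right) = - \frac{2}{507} \approx -0.0039448$)
$\sqrt{s + 1081} = \sqrt{- \frac{2}{507} + 1081} = \sqrt{\frac{548065}{507}} = \frac{7 \sqrt{33555}}{39}$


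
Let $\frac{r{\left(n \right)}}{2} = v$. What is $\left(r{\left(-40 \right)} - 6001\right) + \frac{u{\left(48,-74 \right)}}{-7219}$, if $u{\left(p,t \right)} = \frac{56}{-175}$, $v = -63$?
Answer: $- \frac{1105770317}{180475} \approx -6127.0$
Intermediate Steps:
$r{\left(n \right)} = -126$ ($r{\left(n \right)} = 2 \left(-63\right) = -126$)
$u{\left(p,t \right)} = - \frac{8}{25}$ ($u{\left(p,t \right)} = 56 \left(- \frac{1}{175}\right) = - \frac{8}{25}$)
$\left(r{\left(-40 \right)} - 6001\right) + \frac{u{\left(48,-74 \right)}}{-7219} = \left(-126 - 6001\right) - \frac{8}{25 \left(-7219\right)} = -6127 - - \frac{8}{180475} = -6127 + \frac{8}{180475} = - \frac{1105770317}{180475}$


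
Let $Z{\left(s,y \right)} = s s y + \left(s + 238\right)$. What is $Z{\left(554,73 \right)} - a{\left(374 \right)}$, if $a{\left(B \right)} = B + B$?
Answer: $22404912$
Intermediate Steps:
$a{\left(B \right)} = 2 B$
$Z{\left(s,y \right)} = 238 + s + y s^{2}$ ($Z{\left(s,y \right)} = s^{2} y + \left(238 + s\right) = y s^{2} + \left(238 + s\right) = 238 + s + y s^{2}$)
$Z{\left(554,73 \right)} - a{\left(374 \right)} = \left(238 + 554 + 73 \cdot 554^{2}\right) - 2 \cdot 374 = \left(238 + 554 + 73 \cdot 306916\right) - 748 = \left(238 + 554 + 22404868\right) - 748 = 22405660 - 748 = 22404912$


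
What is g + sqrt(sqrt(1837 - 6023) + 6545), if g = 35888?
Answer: 35888 + sqrt(6545 + I*sqrt(4186)) ≈ 35969.0 + 0.39986*I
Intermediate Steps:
g + sqrt(sqrt(1837 - 6023) + 6545) = 35888 + sqrt(sqrt(1837 - 6023) + 6545) = 35888 + sqrt(sqrt(-4186) + 6545) = 35888 + sqrt(I*sqrt(4186) + 6545) = 35888 + sqrt(6545 + I*sqrt(4186))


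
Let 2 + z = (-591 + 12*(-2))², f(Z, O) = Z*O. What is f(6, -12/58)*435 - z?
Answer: -378763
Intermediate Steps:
f(Z, O) = O*Z
z = 378223 (z = -2 + (-591 + 12*(-2))² = -2 + (-591 - 24)² = -2 + (-615)² = -2 + 378225 = 378223)
f(6, -12/58)*435 - z = (-12/58*6)*435 - 1*378223 = (-12*1/58*6)*435 - 378223 = -6/29*6*435 - 378223 = -36/29*435 - 378223 = -540 - 378223 = -378763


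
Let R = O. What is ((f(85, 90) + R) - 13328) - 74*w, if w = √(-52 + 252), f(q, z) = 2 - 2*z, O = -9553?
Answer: -23059 - 740*√2 ≈ -24106.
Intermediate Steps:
R = -9553
w = 10*√2 (w = √200 = 10*√2 ≈ 14.142)
((f(85, 90) + R) - 13328) - 74*w = (((2 - 2*90) - 9553) - 13328) - 74*10*√2 = (((2 - 180) - 9553) - 13328) - 740*√2 = ((-178 - 9553) - 13328) - 740*√2 = (-9731 - 13328) - 740*√2 = -23059 - 740*√2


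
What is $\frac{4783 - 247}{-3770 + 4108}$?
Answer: $\frac{2268}{169} \approx 13.42$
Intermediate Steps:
$\frac{4783 - 247}{-3770 + 4108} = \frac{4536}{338} = 4536 \cdot \frac{1}{338} = \frac{2268}{169}$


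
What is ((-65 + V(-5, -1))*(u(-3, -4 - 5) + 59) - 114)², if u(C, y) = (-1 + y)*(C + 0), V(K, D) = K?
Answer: 40246336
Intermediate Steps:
u(C, y) = C*(-1 + y) (u(C, y) = (-1 + y)*C = C*(-1 + y))
((-65 + V(-5, -1))*(u(-3, -4 - 5) + 59) - 114)² = ((-65 - 5)*(-3*(-1 + (-4 - 5)) + 59) - 114)² = (-70*(-3*(-1 - 9) + 59) - 114)² = (-70*(-3*(-10) + 59) - 114)² = (-70*(30 + 59) - 114)² = (-70*89 - 114)² = (-6230 - 114)² = (-6344)² = 40246336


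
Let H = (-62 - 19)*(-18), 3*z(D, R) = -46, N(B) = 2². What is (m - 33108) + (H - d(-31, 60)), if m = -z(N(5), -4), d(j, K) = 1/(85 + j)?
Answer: -1708273/54 ≈ -31635.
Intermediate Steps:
N(B) = 4
z(D, R) = -46/3 (z(D, R) = (⅓)*(-46) = -46/3)
H = 1458 (H = -81*(-18) = 1458)
m = 46/3 (m = -1*(-46/3) = 46/3 ≈ 15.333)
(m - 33108) + (H - d(-31, 60)) = (46/3 - 33108) + (1458 - 1/(85 - 31)) = -99278/3 + (1458 - 1/54) = -99278/3 + 78731/54 = -1708273/54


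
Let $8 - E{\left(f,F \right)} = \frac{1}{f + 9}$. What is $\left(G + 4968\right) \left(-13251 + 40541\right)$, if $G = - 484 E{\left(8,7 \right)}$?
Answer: $\frac{521675640}{17} \approx 3.0687 \cdot 10^{7}$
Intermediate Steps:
$E{\left(f,F \right)} = 8 - \frac{1}{9 + f}$ ($E{\left(f,F \right)} = 8 - \frac{1}{f + 9} = 8 - \frac{1}{9 + f}$)
$G = - \frac{65340}{17}$ ($G = - 484 \frac{71 + 8 \cdot 8}{9 + 8} = - 484 \frac{71 + 64}{17} = - 484 \cdot \frac{1}{17} \cdot 135 = \left(-484\right) \frac{135}{17} = - \frac{65340}{17} \approx -3843.5$)
$\left(G + 4968\right) \left(-13251 + 40541\right) = \left(- \frac{65340}{17} + 4968\right) \left(-13251 + 40541\right) = \frac{19116}{17} \cdot 27290 = \frac{521675640}{17}$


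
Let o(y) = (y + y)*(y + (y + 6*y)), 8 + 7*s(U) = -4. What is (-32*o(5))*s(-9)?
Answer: 153600/7 ≈ 21943.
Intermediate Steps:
s(U) = -12/7 (s(U) = -8/7 + (⅐)*(-4) = -8/7 - 4/7 = -12/7)
o(y) = 16*y² (o(y) = (2*y)*(y + 7*y) = (2*y)*(8*y) = 16*y²)
(-32*o(5))*s(-9) = -512*5²*(-12/7) = -512*25*(-12/7) = -32*400*(-12/7) = -12800*(-12/7) = 153600/7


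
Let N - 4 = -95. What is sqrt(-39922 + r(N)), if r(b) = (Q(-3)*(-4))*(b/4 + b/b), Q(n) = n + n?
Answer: 2*I*sqrt(10111) ≈ 201.11*I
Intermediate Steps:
Q(n) = 2*n
N = -91 (N = 4 - 95 = -91)
r(b) = 24 + 6*b (r(b) = ((2*(-3))*(-4))*(b/4 + b/b) = (-6*(-4))*(b*(1/4) + 1) = 24*(b/4 + 1) = 24*(1 + b/4) = 24 + 6*b)
sqrt(-39922 + r(N)) = sqrt(-39922 + (24 + 6*(-91))) = sqrt(-39922 + (24 - 546)) = sqrt(-39922 - 522) = sqrt(-40444) = 2*I*sqrt(10111)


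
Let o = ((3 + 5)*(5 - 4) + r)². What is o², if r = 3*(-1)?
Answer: 625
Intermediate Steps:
r = -3
o = 25 (o = ((3 + 5)*(5 - 4) - 3)² = (8*1 - 3)² = (8 - 3)² = 5² = 25)
o² = 25² = 625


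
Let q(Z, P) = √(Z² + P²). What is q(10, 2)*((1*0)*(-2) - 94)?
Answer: -188*√26 ≈ -958.62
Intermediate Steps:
q(Z, P) = √(P² + Z²)
q(10, 2)*((1*0)*(-2) - 94) = √(2² + 10²)*((1*0)*(-2) - 94) = √(4 + 100)*(0*(-2) - 94) = √104*(0 - 94) = (2*√26)*(-94) = -188*√26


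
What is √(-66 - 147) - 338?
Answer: -338 + I*√213 ≈ -338.0 + 14.595*I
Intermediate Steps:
√(-66 - 147) - 338 = √(-213) - 338 = I*√213 - 338 = -338 + I*√213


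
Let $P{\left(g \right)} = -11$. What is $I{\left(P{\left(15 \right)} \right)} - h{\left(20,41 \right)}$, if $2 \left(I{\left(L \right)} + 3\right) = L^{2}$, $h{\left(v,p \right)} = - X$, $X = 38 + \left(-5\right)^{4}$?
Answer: $\frac{1441}{2} \approx 720.5$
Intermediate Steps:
$X = 663$ ($X = 38 + 625 = 663$)
$h{\left(v,p \right)} = -663$ ($h{\left(v,p \right)} = \left(-1\right) 663 = -663$)
$I{\left(L \right)} = -3 + \frac{L^{2}}{2}$
$I{\left(P{\left(15 \right)} \right)} - h{\left(20,41 \right)} = \left(-3 + \frac{\left(-11\right)^{2}}{2}\right) - -663 = \left(-3 + \frac{1}{2} \cdot 121\right) + 663 = \left(-3 + \frac{121}{2}\right) + 663 = \frac{115}{2} + 663 = \frac{1441}{2}$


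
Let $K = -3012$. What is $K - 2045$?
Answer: $-5057$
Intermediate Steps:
$K - 2045 = -3012 - 2045 = -5057$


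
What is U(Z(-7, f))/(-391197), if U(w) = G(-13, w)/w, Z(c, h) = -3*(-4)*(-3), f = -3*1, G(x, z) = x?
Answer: -13/14083092 ≈ -9.2309e-7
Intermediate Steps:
f = -3
Z(c, h) = -36 (Z(c, h) = 12*(-3) = -36)
U(w) = -13/w
U(Z(-7, f))/(-391197) = -13/(-36)/(-391197) = -13*(-1/36)*(-1/391197) = (13/36)*(-1/391197) = -13/14083092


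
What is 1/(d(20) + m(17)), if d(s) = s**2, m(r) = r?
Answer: 1/417 ≈ 0.0023981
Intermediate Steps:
1/(d(20) + m(17)) = 1/(20**2 + 17) = 1/(400 + 17) = 1/417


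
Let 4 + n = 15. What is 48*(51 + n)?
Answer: 2976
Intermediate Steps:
n = 11 (n = -4 + 15 = 11)
48*(51 + n) = 48*(51 + 11) = 48*62 = 2976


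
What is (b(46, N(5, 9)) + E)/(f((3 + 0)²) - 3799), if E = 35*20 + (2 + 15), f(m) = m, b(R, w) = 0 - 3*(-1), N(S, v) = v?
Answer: -72/379 ≈ -0.18997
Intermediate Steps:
b(R, w) = 3 (b(R, w) = 0 + 3 = 3)
E = 717 (E = 700 + 17 = 717)
(b(46, N(5, 9)) + E)/(f((3 + 0)²) - 3799) = (3 + 717)/((3 + 0)² - 3799) = 720/(3² - 3799) = 720/(9 - 3799) = 720/(-3790) = 720*(-1/3790) = -72/379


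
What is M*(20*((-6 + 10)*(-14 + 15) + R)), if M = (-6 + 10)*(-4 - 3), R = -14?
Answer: 5600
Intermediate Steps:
M = -28 (M = 4*(-7) = -28)
M*(20*((-6 + 10)*(-14 + 15) + R)) = -560*((-6 + 10)*(-14 + 15) - 14) = -560*(4*1 - 14) = -560*(4 - 14) = -560*(-10) = -28*(-200) = 5600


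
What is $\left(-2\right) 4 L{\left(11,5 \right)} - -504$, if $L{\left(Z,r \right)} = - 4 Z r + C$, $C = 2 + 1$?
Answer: $2240$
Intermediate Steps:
$C = 3$
$L{\left(Z,r \right)} = 3 - 4 Z r$ ($L{\left(Z,r \right)} = - 4 Z r + 3 = 3 - 4 Z r$)
$\left(-2\right) 4 L{\left(11,5 \right)} - -504 = \left(-2\right) 4 \left(3 - 44 \cdot 5\right) - -504 = - 8 \left(3 - 220\right) + 504 = \left(-8\right) \left(-217\right) + 504 = 1736 + 504 = 2240$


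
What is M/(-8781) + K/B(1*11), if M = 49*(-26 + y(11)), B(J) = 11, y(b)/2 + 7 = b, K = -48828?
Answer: -142916322/32197 ≈ -4438.8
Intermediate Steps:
y(b) = -14 + 2*b
M = -882 (M = 49*(-26 + (-14 + 2*11)) = 49*(-26 + (-14 + 22)) = 49*(-26 + 8) = 49*(-18) = -882)
M/(-8781) + K/B(1*11) = -882/(-8781) - 48828/11 = -882*(-1/8781) - 48828*1/11 = 294/2927 - 48828/11 = -142916322/32197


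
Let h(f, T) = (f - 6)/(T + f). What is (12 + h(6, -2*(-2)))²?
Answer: 144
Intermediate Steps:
h(f, T) = (-6 + f)/(T + f)
(12 + h(6, -2*(-2)))² = (12 + (-6 + 6)/(-2*(-2) + 6))² = (12 + 0/(4 + 6))² = (12 + 0/10)² = (12 + (⅒)*0)² = (12 + 0)² = 12² = 144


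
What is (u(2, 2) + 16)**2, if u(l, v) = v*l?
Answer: 400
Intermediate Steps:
u(l, v) = l*v
(u(2, 2) + 16)**2 = (2*2 + 16)**2 = (4 + 16)**2 = 20**2 = 400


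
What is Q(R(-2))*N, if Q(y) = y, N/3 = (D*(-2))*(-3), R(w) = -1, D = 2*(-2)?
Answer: 72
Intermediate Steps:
D = -4
N = -72 (N = 3*(-4*(-2)*(-3)) = 3*(8*(-3)) = 3*(-24) = -72)
Q(R(-2))*N = -1*(-72) = 72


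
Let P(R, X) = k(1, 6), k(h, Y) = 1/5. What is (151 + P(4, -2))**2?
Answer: 571536/25 ≈ 22861.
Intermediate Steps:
k(h, Y) = 1/5
P(R, X) = 1/5
(151 + P(4, -2))**2 = (151 + 1/5)**2 = (756/5)**2 = 571536/25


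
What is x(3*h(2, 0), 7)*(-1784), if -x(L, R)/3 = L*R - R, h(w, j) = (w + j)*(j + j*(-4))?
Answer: -37464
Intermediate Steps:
h(w, j) = -3*j*(j + w) (h(w, j) = (j + w)*(j - 4*j) = (j + w)*(-3*j) = -3*j*(j + w))
x(L, R) = 3*R - 3*L*R (x(L, R) = -3*(L*R - R) = -3*(-R + L*R) = 3*R - 3*L*R)
x(3*h(2, 0), 7)*(-1784) = (3*7*(1 - 3*(-3*0*(0 + 2))))*(-1784) = (3*7*(1 - 3*(-3*0*2)))*(-1784) = (3*7*(1 - 3*0))*(-1784) = (3*7*(1 - 1*0))*(-1784) = (3*7*(1 + 0))*(-1784) = (3*7*1)*(-1784) = 21*(-1784) = -37464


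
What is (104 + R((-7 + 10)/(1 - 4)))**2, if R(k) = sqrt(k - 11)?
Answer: 10804 + 416*I*sqrt(3) ≈ 10804.0 + 720.53*I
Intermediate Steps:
R(k) = sqrt(-11 + k)
(104 + R((-7 + 10)/(1 - 4)))**2 = (104 + sqrt(-11 + (-7 + 10)/(1 - 4)))**2 = (104 + sqrt(-11 + 3/(-3)))**2 = (104 + sqrt(-11 + 3*(-1/3)))**2 = (104 + sqrt(-11 - 1))**2 = (104 + sqrt(-12))**2 = (104 + 2*I*sqrt(3))**2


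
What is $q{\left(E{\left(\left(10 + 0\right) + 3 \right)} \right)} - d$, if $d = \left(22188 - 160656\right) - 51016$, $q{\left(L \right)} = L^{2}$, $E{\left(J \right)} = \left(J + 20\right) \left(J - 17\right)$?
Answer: $206908$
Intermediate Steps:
$E{\left(J \right)} = \left(-17 + J\right) \left(20 + J\right)$ ($E{\left(J \right)} = \left(20 + J\right) \left(-17 + J\right) = \left(-17 + J\right) \left(20 + J\right)$)
$d = -189484$ ($d = -138468 - 51016 = -189484$)
$q{\left(E{\left(\left(10 + 0\right) + 3 \right)} \right)} - d = \left(-340 + \left(\left(10 + 0\right) + 3\right)^{2} + 3 \left(\left(10 + 0\right) + 3\right)\right)^{2} - -189484 = \left(-340 + \left(10 + 3\right)^{2} + 3 \left(10 + 3\right)\right)^{2} + 189484 = \left(-340 + 13^{2} + 3 \cdot 13\right)^{2} + 189484 = \left(-340 + 169 + 39\right)^{2} + 189484 = \left(-132\right)^{2} + 189484 = 17424 + 189484 = 206908$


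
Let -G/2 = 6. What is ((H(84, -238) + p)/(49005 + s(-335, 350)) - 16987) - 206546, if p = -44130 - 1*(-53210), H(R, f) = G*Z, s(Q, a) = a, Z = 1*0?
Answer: -2206492427/9871 ≈ -2.2353e+5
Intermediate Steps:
Z = 0
G = -12 (G = -2*6 = -12)
H(R, f) = 0 (H(R, f) = -12*0 = 0)
p = 9080 (p = -44130 + 53210 = 9080)
((H(84, -238) + p)/(49005 + s(-335, 350)) - 16987) - 206546 = ((0 + 9080)/(49005 + 350) - 16987) - 206546 = (9080/49355 - 16987) - 206546 = (9080*(1/49355) - 16987) - 206546 = (1816/9871 - 16987) - 206546 = -167676861/9871 - 206546 = -2206492427/9871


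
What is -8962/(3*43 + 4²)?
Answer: -8962/145 ≈ -61.807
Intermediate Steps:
-8962/(3*43 + 4²) = -8962/(129 + 16) = -8962/145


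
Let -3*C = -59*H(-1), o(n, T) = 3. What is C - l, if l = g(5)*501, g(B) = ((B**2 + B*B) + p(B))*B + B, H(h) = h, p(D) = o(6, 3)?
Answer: -405869/3 ≈ -1.3529e+5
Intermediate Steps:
p(D) = 3
g(B) = B + B*(3 + 2*B**2) (g(B) = ((B**2 + B*B) + 3)*B + B = ((B**2 + B**2) + 3)*B + B = (2*B**2 + 3)*B + B = (3 + 2*B**2)*B + B = B*(3 + 2*B**2) + B = B + B*(3 + 2*B**2))
l = 135270 (l = (2*5*(2 + 5**2))*501 = (2*5*(2 + 25))*501 = (2*5*27)*501 = 270*501 = 135270)
C = -59/3 (C = -(-59)*(-1)/3 = -1/3*59 = -59/3 ≈ -19.667)
C - l = -59/3 - 1*135270 = -59/3 - 135270 = -405869/3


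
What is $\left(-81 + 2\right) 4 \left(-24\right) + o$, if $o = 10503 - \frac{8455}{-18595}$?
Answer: $\frac{67267244}{3719} \approx 18087.0$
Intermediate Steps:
$o = \frac{39062348}{3719}$ ($o = 10503 - 8455 \left(- \frac{1}{18595}\right) = 10503 - - \frac{1691}{3719} = 10503 + \frac{1691}{3719} = \frac{39062348}{3719} \approx 10503.0$)
$\left(-81 + 2\right) 4 \left(-24\right) + o = \left(-81 + 2\right) 4 \left(-24\right) + \frac{39062348}{3719} = \left(-79\right) \left(-96\right) + \frac{39062348}{3719} = 7584 + \frac{39062348}{3719} = \frac{67267244}{3719}$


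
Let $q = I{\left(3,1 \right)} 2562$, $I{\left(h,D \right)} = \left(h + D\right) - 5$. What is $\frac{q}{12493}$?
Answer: $- \frac{2562}{12493} \approx -0.20507$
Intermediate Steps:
$I{\left(h,D \right)} = -5 + D + h$ ($I{\left(h,D \right)} = \left(D + h\right) - 5 = -5 + D + h$)
$q = -2562$ ($q = \left(-5 + 1 + 3\right) 2562 = \left(-1\right) 2562 = -2562$)
$\frac{q}{12493} = - \frac{2562}{12493}$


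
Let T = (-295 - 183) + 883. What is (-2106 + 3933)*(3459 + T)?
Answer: 7059528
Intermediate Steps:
T = 405 (T = -478 + 883 = 405)
(-2106 + 3933)*(3459 + T) = (-2106 + 3933)*(3459 + 405) = 1827*3864 = 7059528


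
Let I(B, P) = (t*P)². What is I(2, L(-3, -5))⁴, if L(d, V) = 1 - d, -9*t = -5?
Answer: 25600000000/43046721 ≈ 594.70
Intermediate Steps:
t = 5/9 (t = -⅑*(-5) = 5/9 ≈ 0.55556)
I(B, P) = 25*P²/81 (I(B, P) = (5*P/9)² = 25*P²/81)
I(2, L(-3, -5))⁴ = (25*(1 - 1*(-3))²/81)⁴ = (25*(1 + 3)²/81)⁴ = ((25/81)*4²)⁴ = ((25/81)*16)⁴ = (400/81)⁴ = 25600000000/43046721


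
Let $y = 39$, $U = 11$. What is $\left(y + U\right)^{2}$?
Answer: $2500$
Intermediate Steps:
$\left(y + U\right)^{2} = \left(39 + 11\right)^{2} = 50^{2} = 2500$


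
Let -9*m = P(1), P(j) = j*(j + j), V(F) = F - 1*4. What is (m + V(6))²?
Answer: 256/81 ≈ 3.1605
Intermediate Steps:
V(F) = -4 + F (V(F) = F - 4 = -4 + F)
P(j) = 2*j² (P(j) = j*(2*j) = 2*j²)
m = -2/9 (m = -2*1²/9 = -2/9 ≈ -0.22222)
(m + V(6))² = (-2/9 + (-4 + 6))² = (-2/9 + 2)² = (16/9)² = 256/81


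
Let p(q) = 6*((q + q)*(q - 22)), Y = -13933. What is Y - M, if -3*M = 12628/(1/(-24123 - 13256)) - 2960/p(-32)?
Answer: -611794699241/3888 ≈ -1.5735e+8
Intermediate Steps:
p(q) = 12*q*(-22 + q) (p(q) = 6*((2*q)*(-22 + q)) = 6*(2*q*(-22 + q)) = 12*q*(-22 + q))
M = 611740527737/3888 (M = -(12628/(1/(-24123 - 13256)) - 2960*(-1/(384*(-22 - 32))))/3 = -(12628/(1/(-37379)) - 2960/(12*(-32)*(-54)))/3 = -(12628/(-1/37379) - 2960/20736)/3 = -(12628*(-37379) - 2960*1/20736)/3 = -(-472022012 - 185/1296)/3 = -⅓*(-611740527737/1296) = 611740527737/3888 ≈ 1.5734e+8)
Y - M = -13933 - 1*611740527737/3888 = -13933 - 611740527737/3888 = -611794699241/3888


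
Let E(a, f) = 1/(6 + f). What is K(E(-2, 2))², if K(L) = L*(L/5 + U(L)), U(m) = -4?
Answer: 25281/102400 ≈ 0.24688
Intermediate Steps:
K(L) = L*(-4 + L/5) (K(L) = L*(L/5 - 4) = L*(-4 + L/5))
K(E(-2, 2))² = ((-20 + 1/(6 + 2))/(5*(6 + 2)))² = ((⅕)*(-20 + 1/8)/8)² = ((⅕)*(⅛)*(-20 + ⅛))² = ((⅕)*(⅛)*(-159/8))² = (-159/320)² = 25281/102400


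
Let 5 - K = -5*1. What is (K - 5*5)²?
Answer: 225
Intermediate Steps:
K = 10 (K = 5 - (-5) = 5 - 1*(-5) = 5 + 5 = 10)
(K - 5*5)² = (10 - 5*5)² = (10 - 25)² = (-15)² = 225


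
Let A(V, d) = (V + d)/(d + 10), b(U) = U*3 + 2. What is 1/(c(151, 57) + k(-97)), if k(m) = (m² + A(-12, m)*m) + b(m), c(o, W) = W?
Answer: 87/787826 ≈ 0.00011043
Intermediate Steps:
b(U) = 2 + 3*U (b(U) = 3*U + 2 = 2 + 3*U)
A(V, d) = (V + d)/(10 + d)
k(m) = 2 + m² + 3*m + m*(-12 + m)/(10 + m) (k(m) = (m² + ((-12 + m)/(10 + m))*m) + (2 + 3*m) = (m² + m*(-12 + m)/(10 + m)) + (2 + 3*m) = 2 + m² + 3*m + m*(-12 + m)/(10 + m))
1/(c(151, 57) + k(-97)) = 1/(57 + (20 + (-97)³ + 14*(-97)² + 20*(-97))/(10 - 97)) = 1/(57 + (20 - 912673 + 14*9409 - 1940)/(-87)) = 1/(57 - (20 - 912673 + 131726 - 1940)/87) = 1/(57 - 1/87*(-782867)) = 1/(57 + 782867/87) = 1/(787826/87) = 87/787826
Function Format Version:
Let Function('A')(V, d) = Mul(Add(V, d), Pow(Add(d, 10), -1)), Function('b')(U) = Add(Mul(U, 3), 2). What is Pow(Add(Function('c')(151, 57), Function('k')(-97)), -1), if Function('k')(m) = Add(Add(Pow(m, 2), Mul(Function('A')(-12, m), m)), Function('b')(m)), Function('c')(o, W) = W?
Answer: Rational(87, 787826) ≈ 0.00011043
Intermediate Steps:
Function('b')(U) = Add(2, Mul(3, U)) (Function('b')(U) = Add(Mul(3, U), 2) = Add(2, Mul(3, U)))
Function('A')(V, d) = Mul(Pow(Add(10, d), -1), Add(V, d)) (Function('A')(V, d) = Mul(Add(V, d), Pow(Add(10, d), -1)) = Mul(Pow(Add(10, d), -1), Add(V, d)))
Function('k')(m) = Add(2, Pow(m, 2), Mul(3, m), Mul(m, Pow(Add(10, m), -1), Add(-12, m))) (Function('k')(m) = Add(Add(Pow(m, 2), Mul(Mul(Pow(Add(10, m), -1), Add(-12, m)), m)), Add(2, Mul(3, m))) = Add(Add(Pow(m, 2), Mul(m, Pow(Add(10, m), -1), Add(-12, m))), Add(2, Mul(3, m))) = Add(2, Pow(m, 2), Mul(3, m), Mul(m, Pow(Add(10, m), -1), Add(-12, m))))
Pow(Add(Function('c')(151, 57), Function('k')(-97)), -1) = Pow(Add(57, Mul(Pow(Add(10, -97), -1), Add(20, Pow(-97, 3), Mul(14, Pow(-97, 2)), Mul(20, -97)))), -1) = Pow(Add(57, Mul(Pow(-87, -1), Add(20, -912673, Mul(14, 9409), -1940))), -1) = Pow(Add(57, Mul(Rational(-1, 87), Add(20, -912673, 131726, -1940))), -1) = Pow(Add(57, Mul(Rational(-1, 87), -782867)), -1) = Pow(Add(57, Rational(782867, 87)), -1) = Pow(Rational(787826, 87), -1) = Rational(87, 787826)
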